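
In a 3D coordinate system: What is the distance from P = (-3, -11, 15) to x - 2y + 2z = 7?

distance = |a·x₀ + b·y₀ + c·z₀ - d| / √(a² + b² + c²)
  = |1·(-3) + (-2)·(-11) + 2·15 - 7| / √(1² + (-2)² + 2²)
  = |-3 + 22 + 30 - 7| / √(1 + 4 + 4)
  = |42| / √9
  = 42 / 3
  ≈ 14

14


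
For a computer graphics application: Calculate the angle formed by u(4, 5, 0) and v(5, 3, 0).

u·v = 4·5 + 5·3 + 0·0 = 20 + 15 + 0 = 35
|u| = √(4² + 5² + 0²) = √41 ≈ 6.403
|v| = √(5² + 3² + 0²) = √34 ≈ 5.831
cos θ = (u·v)/(|u||v|) = 35/(6.403·5.831) ≈ 0.9374
θ = arccos(0.9374) ≈ 20.38°

20.38°


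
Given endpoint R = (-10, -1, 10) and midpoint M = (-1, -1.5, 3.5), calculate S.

S = 2M - R
  = (2·(-1) - (-10), 2·(-1.5) - (-1), 2·3.5 - 10)
  = (-2 + 10, -3 + 1, 7 - 10)
  = (8, -2, -3)

(8, -2, -3)


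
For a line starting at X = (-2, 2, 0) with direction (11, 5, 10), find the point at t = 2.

P(t) = X + t·d
  = (-2 + 11·2, 2 + 5·2, 0 + 10·2)
  = (-2 + 22, 2 + 10, 0 + 20)
  = (20, 12, 20)

(20, 12, 20)


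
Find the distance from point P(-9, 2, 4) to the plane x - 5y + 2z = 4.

distance = |a·x₀ + b·y₀ + c·z₀ - d| / √(a² + b² + c²)
  = |1·(-9) + (-5)·2 + 2·4 - 4| / √(1² + (-5)² + 2²)
  = |-9 - 10 + 8 - 4| / √(1 + 25 + 4)
  = |-15| / √30
  = 15 / 5.477
  ≈ 2.739

2.739


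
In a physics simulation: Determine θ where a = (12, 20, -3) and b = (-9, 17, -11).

a·b = 12·(-9) + 20·17 + (-3)·(-11) = -108 + 340 + 33 = 265
|a| = √(12² + 20² + (-3)²) = √553 ≈ 23.52
|b| = √((-9)² + 17² + (-11)²) = √491 ≈ 22.16
cos θ = (a·b)/(|a||b|) = 265/(23.52·22.16) ≈ 0.5086
θ = arccos(0.5086) ≈ 59.43°

59.43°


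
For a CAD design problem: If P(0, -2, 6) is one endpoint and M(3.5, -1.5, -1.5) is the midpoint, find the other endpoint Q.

Q = 2M - P
  = (2·3.5 - 0, 2·(-1.5) - (-2), 2·(-1.5) - 6)
  = (7 + 0, -3 + 2, -3 - 6)
  = (7, -1, -9)

(7, -1, -9)


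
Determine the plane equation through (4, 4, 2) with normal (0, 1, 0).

The plane through P with normal n = (a, b, c) satisfies n·(r - P) = 0,
i.e. ax + by + cz = a·x₀ + b·y₀ + c·z₀.
d = 0·4 + 1·4 + 0·2
  = 0 + 4 + 0
  = 4
Equation: y = 4

y = 4


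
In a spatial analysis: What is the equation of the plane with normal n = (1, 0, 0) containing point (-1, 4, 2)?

The plane through P with normal n = (a, b, c) satisfies n·(r - P) = 0,
i.e. ax + by + cz = a·x₀ + b·y₀ + c·z₀.
d = 1·(-1) + 0·4 + 0·2
  = -1 + 0 + 0
  = -1
Equation: x = -1

x = -1


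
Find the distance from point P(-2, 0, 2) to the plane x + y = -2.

distance = |a·x₀ + b·y₀ + c·z₀ - d| / √(a² + b² + c²)
  = |1·(-2) + 1·0 + 0·2 - (-2)| / √(1² + 1² + 0²)
  = |-2 + 0 + 0 + 2| / √(1 + 1 + 0)
  = |0| / √2
  = 0 / 1.414
  ≈ 0

0


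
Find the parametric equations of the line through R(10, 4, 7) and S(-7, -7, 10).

Direction vector d = S - R = (-7 - 10, -7 - 4, 10 - 7) = (-17, -11, 3)
Parametric form r = R + t·d:
x = 10 - 17t, y = 4 - 11t, z = 7 + 3t

x = 10 - 17t, y = 4 - 11t, z = 7 + 3t


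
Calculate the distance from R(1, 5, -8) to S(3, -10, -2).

d = √[(x₂-x₁)² + (y₂-y₁)² + (z₂-z₁)²]
  = √[2² + (-15)² + 6²]
  = √[4 + 225 + 36]
  = √265
  ≈ 16.28

16.28


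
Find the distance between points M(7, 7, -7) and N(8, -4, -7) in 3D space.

d = √[(x₂-x₁)² + (y₂-y₁)² + (z₂-z₁)²]
  = √[1² + (-11)² + 0²]
  = √[1 + 121 + 0]
  = √122
  ≈ 11.05

11.05


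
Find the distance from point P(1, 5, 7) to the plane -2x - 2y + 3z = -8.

distance = |a·x₀ + b·y₀ + c·z₀ - d| / √(a² + b² + c²)
  = |(-2)·1 + (-2)·5 + 3·7 - (-8)| / √((-2)² + (-2)² + 3²)
  = |-2 - 10 + 21 + 8| / √(4 + 4 + 9)
  = |17| / √17
  = 17 / 4.123
  ≈ 4.123

4.123


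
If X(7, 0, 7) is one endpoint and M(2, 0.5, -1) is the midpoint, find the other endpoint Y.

Y = 2M - X
  = (2·2 - 7, 2·0.5 - 0, 2·(-1) - 7)
  = (4 - 7, 1 + 0, -2 - 7)
  = (-3, 1, -9)

(-3, 1, -9)


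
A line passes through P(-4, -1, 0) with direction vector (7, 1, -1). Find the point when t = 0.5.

P(t) = P + t·d
  = (-4 + 7·0.5, -1 + 1·0.5, 0 + (-1)·0.5)
  = (-4 + 3.5, -1 + 0.5, 0 - 0.5)
  = (-0.5, -0.5, -0.5)

(-0.5, -0.5, -0.5)


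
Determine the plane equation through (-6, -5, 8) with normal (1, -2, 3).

The plane through P with normal n = (a, b, c) satisfies n·(r - P) = 0,
i.e. ax + by + cz = a·x₀ + b·y₀ + c·z₀.
d = 1·(-6) + (-2)·(-5) + 3·8
  = -6 + 10 + 24
  = 28
Equation: x - 2y + 3z = 28

x - 2y + 3z = 28


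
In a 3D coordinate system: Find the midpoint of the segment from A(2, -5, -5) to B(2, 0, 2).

M = ((x₁+x₂)/2, (y₁+y₂)/2, (z₁+z₂)/2)
  = ((2 + 2)/2, (-5 + 0)/2, (-5 + 2)/2)
  = (4/2, -5/2, -3/2)
  = (2, -2.5, -1.5)

(2, -2.5, -1.5)


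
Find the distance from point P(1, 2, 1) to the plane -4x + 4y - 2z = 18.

distance = |a·x₀ + b·y₀ + c·z₀ - d| / √(a² + b² + c²)
  = |(-4)·1 + 4·2 + (-2)·1 - 18| / √((-4)² + 4² + (-2)²)
  = |-4 + 8 - 2 - 18| / √(16 + 16 + 4)
  = |-16| / √36
  = 16 / 6
  ≈ 2.667

2.667


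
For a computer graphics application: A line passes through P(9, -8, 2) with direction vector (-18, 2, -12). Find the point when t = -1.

P(t) = P + t·d
  = (9 + (-18)·(-1), -8 + 2·(-1), 2 + (-12)·(-1))
  = (9 + 18, -8 - 2, 2 + 12)
  = (27, -10, 14)

(27, -10, 14)


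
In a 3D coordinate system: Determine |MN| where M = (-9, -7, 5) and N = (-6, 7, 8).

d = √[(x₂-x₁)² + (y₂-y₁)² + (z₂-z₁)²]
  = √[3² + 14² + 3²]
  = √[9 + 196 + 9]
  = √214
  ≈ 14.63

14.63


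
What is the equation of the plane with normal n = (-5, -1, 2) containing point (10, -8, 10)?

The plane through P with normal n = (a, b, c) satisfies n·(r - P) = 0,
i.e. ax + by + cz = a·x₀ + b·y₀ + c·z₀.
d = (-5)·10 + (-1)·(-8) + 2·10
  = -50 + 8 + 20
  = -22
Equation: -5x - y + 2z = -22

-5x - y + 2z = -22


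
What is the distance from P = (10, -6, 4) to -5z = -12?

distance = |a·x₀ + b·y₀ + c·z₀ - d| / √(a² + b² + c²)
  = |0·10 + 0·(-6) + (-5)·4 - (-12)| / √(0² + 0² + (-5)²)
  = |0 + 0 - 20 + 12| / √(0 + 0 + 25)
  = |-8| / √25
  = 8 / 5
  ≈ 1.6

1.6


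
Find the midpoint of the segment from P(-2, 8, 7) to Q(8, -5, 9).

M = ((x₁+x₂)/2, (y₁+y₂)/2, (z₁+z₂)/2)
  = ((-2 + 8)/2, (8 - 5)/2, (7 + 9)/2)
  = (6/2, 3/2, 16/2)
  = (3, 1.5, 8)

(3, 1.5, 8)


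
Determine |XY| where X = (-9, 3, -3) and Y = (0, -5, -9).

d = √[(x₂-x₁)² + (y₂-y₁)² + (z₂-z₁)²]
  = √[9² + (-8)² + (-6)²]
  = √[81 + 64 + 36]
  = √181
  ≈ 13.45

13.45


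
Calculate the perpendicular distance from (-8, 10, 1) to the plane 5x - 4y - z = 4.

distance = |a·x₀ + b·y₀ + c·z₀ - d| / √(a² + b² + c²)
  = |5·(-8) + (-4)·10 + (-1)·1 - 4| / √(5² + (-4)² + (-1)²)
  = |-40 - 40 - 1 - 4| / √(25 + 16 + 1)
  = |-85| / √42
  = 85 / 6.481
  ≈ 13.12

13.12


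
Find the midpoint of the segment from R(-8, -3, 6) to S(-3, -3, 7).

M = ((x₁+x₂)/2, (y₁+y₂)/2, (z₁+z₂)/2)
  = ((-8 - 3)/2, (-3 - 3)/2, (6 + 7)/2)
  = (-11/2, -6/2, 13/2)
  = (-5.5, -3, 6.5)

(-5.5, -3, 6.5)


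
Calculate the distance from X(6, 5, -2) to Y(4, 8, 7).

d = √[(x₂-x₁)² + (y₂-y₁)² + (z₂-z₁)²]
  = √[(-2)² + 3² + 9²]
  = √[4 + 9 + 81]
  = √94
  ≈ 9.695

9.695


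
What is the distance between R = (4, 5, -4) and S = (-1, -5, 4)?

d = √[(x₂-x₁)² + (y₂-y₁)² + (z₂-z₁)²]
  = √[(-5)² + (-10)² + 8²]
  = √[25 + 100 + 64]
  = √189
  ≈ 13.75

13.75


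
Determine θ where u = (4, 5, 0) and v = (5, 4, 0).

u·v = 4·5 + 5·4 + 0·0 = 20 + 20 + 0 = 40
|u| = √(4² + 5² + 0²) = √41 ≈ 6.403
|v| = √(5² + 4² + 0²) = √41 ≈ 6.403
cos θ = (u·v)/(|u||v|) = 40/(6.403·6.403) ≈ 0.9756
θ = arccos(0.9756) ≈ 12.68°

12.68°


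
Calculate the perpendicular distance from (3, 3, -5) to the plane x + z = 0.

distance = |a·x₀ + b·y₀ + c·z₀ - d| / √(a² + b² + c²)
  = |1·3 + 0·3 + 1·(-5) - 0| / √(1² + 0² + 1²)
  = |3 + 0 - 5 + 0| / √(1 + 0 + 1)
  = |-2| / √2
  = 2 / 1.414
  ≈ 1.414

1.414


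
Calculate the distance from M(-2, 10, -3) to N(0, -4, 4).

d = √[(x₂-x₁)² + (y₂-y₁)² + (z₂-z₁)²]
  = √[2² + (-14)² + 7²]
  = √[4 + 196 + 49]
  = √249
  ≈ 15.78

15.78


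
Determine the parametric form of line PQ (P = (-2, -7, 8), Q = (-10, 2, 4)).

Direction vector d = Q - P = (-10 + 2, 2 + 7, 4 - 8) = (-8, 9, -4)
Parametric form r = P + t·d:
x = -2 - 8t, y = -7 + 9t, z = 8 - 4t

x = -2 - 8t, y = -7 + 9t, z = 8 - 4t


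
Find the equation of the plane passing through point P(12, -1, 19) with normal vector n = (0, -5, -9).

The plane through P with normal n = (a, b, c) satisfies n·(r - P) = 0,
i.e. ax + by + cz = a·x₀ + b·y₀ + c·z₀.
d = 0·12 + (-5)·(-1) + (-9)·19
  = 0 + 5 - 171
  = -166
Equation: -5y - 9z = -166

-5y - 9z = -166


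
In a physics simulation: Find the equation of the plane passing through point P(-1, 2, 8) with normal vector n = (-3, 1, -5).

The plane through P with normal n = (a, b, c) satisfies n·(r - P) = 0,
i.e. ax + by + cz = a·x₀ + b·y₀ + c·z₀.
d = (-3)·(-1) + 1·2 + (-5)·8
  = 3 + 2 - 40
  = -35
Equation: -3x + y - 5z = -35

-3x + y - 5z = -35


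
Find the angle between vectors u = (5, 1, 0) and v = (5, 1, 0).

u·v = 5·5 + 1·1 + 0·0 = 25 + 1 + 0 = 26
|u| = √(5² + 1² + 0²) = √26 ≈ 5.099
|v| = √(5² + 1² + 0²) = √26 ≈ 5.099
cos θ = (u·v)/(|u||v|) = 26/(5.099·5.099) ≈ 1
θ = arccos(1) ≈ 0°

0°


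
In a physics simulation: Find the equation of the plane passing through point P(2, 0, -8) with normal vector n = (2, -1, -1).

The plane through P with normal n = (a, b, c) satisfies n·(r - P) = 0,
i.e. ax + by + cz = a·x₀ + b·y₀ + c·z₀.
d = 2·2 + (-1)·0 + (-1)·(-8)
  = 4 + 0 + 8
  = 12
Equation: 2x - y - z = 12

2x - y - z = 12


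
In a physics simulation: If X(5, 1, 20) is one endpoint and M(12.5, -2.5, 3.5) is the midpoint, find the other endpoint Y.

Y = 2M - X
  = (2·12.5 - 5, 2·(-2.5) - 1, 2·3.5 - 20)
  = (25 - 5, -5 - 1, 7 - 20)
  = (20, -6, -13)

(20, -6, -13)


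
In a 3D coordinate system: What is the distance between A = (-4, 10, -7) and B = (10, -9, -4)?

d = √[(x₂-x₁)² + (y₂-y₁)² + (z₂-z₁)²]
  = √[14² + (-19)² + 3²]
  = √[196 + 361 + 9]
  = √566
  ≈ 23.79

23.79


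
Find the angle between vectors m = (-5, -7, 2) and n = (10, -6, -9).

m·n = (-5)·10 + (-7)·(-6) + 2·(-9) = -50 + 42 - 18 = -26
|m| = √((-5)² + (-7)² + 2²) = √78 ≈ 8.832
|n| = √(10² + (-6)² + (-9)²) = √217 ≈ 14.73
cos θ = (m·n)/(|m||n|) = -26/(8.832·14.73) ≈ -0.1998
θ = arccos(-0.1998) ≈ 101.5°

101.5°


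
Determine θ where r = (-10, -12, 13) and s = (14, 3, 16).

r·s = (-10)·14 + (-12)·3 + 13·16 = -140 - 36 + 208 = 32
|r| = √((-10)² + (-12)² + 13²) = √413 ≈ 20.32
|s| = √(14² + 3² + 16²) = √461 ≈ 21.47
cos θ = (r·s)/(|r||s|) = 32/(20.32·21.47) ≈ 0.07334
θ = arccos(0.07334) ≈ 85.79°

85.79°


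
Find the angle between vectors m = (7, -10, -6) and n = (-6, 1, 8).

m·n = 7·(-6) + (-10)·1 + (-6)·8 = -42 - 10 - 48 = -100
|m| = √(7² + (-10)² + (-6)²) = √185 ≈ 13.6
|n| = √((-6)² + 1² + 8²) = √101 ≈ 10.05
cos θ = (m·n)/(|m||n|) = -100/(13.6·10.05) ≈ -0.7316
θ = arccos(-0.7316) ≈ 137°

137°


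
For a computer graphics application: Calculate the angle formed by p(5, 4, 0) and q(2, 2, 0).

p·q = 5·2 + 4·2 + 0·0 = 10 + 8 + 0 = 18
|p| = √(5² + 4² + 0²) = √41 ≈ 6.403
|q| = √(2² + 2² + 0²) = √8 ≈ 2.828
cos θ = (p·q)/(|p||q|) = 18/(6.403·2.828) ≈ 0.9939
θ = arccos(0.9939) ≈ 6.34°

6.34°


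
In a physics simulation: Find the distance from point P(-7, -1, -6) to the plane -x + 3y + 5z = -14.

distance = |a·x₀ + b·y₀ + c·z₀ - d| / √(a² + b² + c²)
  = |(-1)·(-7) + 3·(-1) + 5·(-6) - (-14)| / √((-1)² + 3² + 5²)
  = |7 - 3 - 30 + 14| / √(1 + 9 + 25)
  = |-12| / √35
  = 12 / 5.916
  ≈ 2.028

2.028


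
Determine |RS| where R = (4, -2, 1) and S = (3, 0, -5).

d = √[(x₂-x₁)² + (y₂-y₁)² + (z₂-z₁)²]
  = √[(-1)² + 2² + (-6)²]
  = √[1 + 4 + 36]
  = √41
  ≈ 6.403

6.403


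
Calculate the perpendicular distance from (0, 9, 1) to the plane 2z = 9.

distance = |a·x₀ + b·y₀ + c·z₀ - d| / √(a² + b² + c²)
  = |0·0 + 0·9 + 2·1 - 9| / √(0² + 0² + 2²)
  = |0 + 0 + 2 - 9| / √(0 + 0 + 4)
  = |-7| / √4
  = 7 / 2
  ≈ 3.5

3.5


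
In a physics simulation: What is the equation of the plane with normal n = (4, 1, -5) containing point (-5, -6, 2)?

The plane through P with normal n = (a, b, c) satisfies n·(r - P) = 0,
i.e. ax + by + cz = a·x₀ + b·y₀ + c·z₀.
d = 4·(-5) + 1·(-6) + (-5)·2
  = -20 - 6 - 10
  = -36
Equation: 4x + y - 5z = -36

4x + y - 5z = -36


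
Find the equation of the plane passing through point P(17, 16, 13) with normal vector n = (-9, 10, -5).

The plane through P with normal n = (a, b, c) satisfies n·(r - P) = 0,
i.e. ax + by + cz = a·x₀ + b·y₀ + c·z₀.
d = (-9)·17 + 10·16 + (-5)·13
  = -153 + 160 - 65
  = -58
Equation: -9x + 10y - 5z = -58

-9x + 10y - 5z = -58


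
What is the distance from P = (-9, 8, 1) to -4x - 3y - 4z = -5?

distance = |a·x₀ + b·y₀ + c·z₀ - d| / √(a² + b² + c²)
  = |(-4)·(-9) + (-3)·8 + (-4)·1 - (-5)| / √((-4)² + (-3)² + (-4)²)
  = |36 - 24 - 4 + 5| / √(16 + 9 + 16)
  = |13| / √41
  = 13 / 6.403
  ≈ 2.03

2.03


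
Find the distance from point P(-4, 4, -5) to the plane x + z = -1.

distance = |a·x₀ + b·y₀ + c·z₀ - d| / √(a² + b² + c²)
  = |1·(-4) + 0·4 + 1·(-5) - (-1)| / √(1² + 0² + 1²)
  = |-4 + 0 - 5 + 1| / √(1 + 0 + 1)
  = |-8| / √2
  = 8 / 1.414
  ≈ 5.657

5.657


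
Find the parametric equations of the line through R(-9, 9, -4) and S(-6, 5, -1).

Direction vector d = S - R = (-6 + 9, 5 - 9, -1 + 4) = (3, -4, 3)
Parametric form r = R + t·d:
x = -9 + 3t, y = 9 - 4t, z = -4 + 3t

x = -9 + 3t, y = 9 - 4t, z = -4 + 3t


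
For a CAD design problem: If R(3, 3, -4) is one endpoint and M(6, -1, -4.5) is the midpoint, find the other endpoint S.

S = 2M - R
  = (2·6 - 3, 2·(-1) - 3, 2·(-4.5) - (-4))
  = (12 - 3, -2 - 3, -9 + 4)
  = (9, -5, -5)

(9, -5, -5)


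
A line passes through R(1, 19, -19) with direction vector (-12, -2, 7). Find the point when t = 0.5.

P(t) = R + t·d
  = (1 + (-12)·0.5, 19 + (-2)·0.5, -19 + 7·0.5)
  = (1 - 6, 19 - 1, -19 + 3.5)
  = (-5, 18, -15.5)

(-5, 18, -15.5)


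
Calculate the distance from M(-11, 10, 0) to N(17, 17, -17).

d = √[(x₂-x₁)² + (y₂-y₁)² + (z₂-z₁)²]
  = √[28² + 7² + (-17)²]
  = √[784 + 49 + 289]
  = √1122
  ≈ 33.5

33.5


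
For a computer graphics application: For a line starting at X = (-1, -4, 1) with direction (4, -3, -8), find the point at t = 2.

P(t) = X + t·d
  = (-1 + 4·2, -4 + (-3)·2, 1 + (-8)·2)
  = (-1 + 8, -4 - 6, 1 - 16)
  = (7, -10, -15)

(7, -10, -15)


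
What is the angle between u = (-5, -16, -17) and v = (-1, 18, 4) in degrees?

u·v = (-5)·(-1) + (-16)·18 + (-17)·4 = 5 - 288 - 68 = -351
|u| = √((-5)² + (-16)² + (-17)²) = √570 ≈ 23.87
|v| = √((-1)² + 18² + 4²) = √341 ≈ 18.47
cos θ = (u·v)/(|u||v|) = -351/(23.87·18.47) ≈ -0.7961
θ = arccos(-0.7961) ≈ 142.8°

142.8°


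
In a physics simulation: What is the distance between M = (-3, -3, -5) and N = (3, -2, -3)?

d = √[(x₂-x₁)² + (y₂-y₁)² + (z₂-z₁)²]
  = √[6² + 1² + 2²]
  = √[36 + 1 + 4]
  = √41
  ≈ 6.403

6.403


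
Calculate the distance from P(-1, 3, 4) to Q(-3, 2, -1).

d = √[(x₂-x₁)² + (y₂-y₁)² + (z₂-z₁)²]
  = √[(-2)² + (-1)² + (-5)²]
  = √[4 + 1 + 25]
  = √30
  ≈ 5.477

5.477


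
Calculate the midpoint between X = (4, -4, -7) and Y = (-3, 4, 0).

M = ((x₁+x₂)/2, (y₁+y₂)/2, (z₁+z₂)/2)
  = ((4 - 3)/2, (-4 + 4)/2, (-7 + 0)/2)
  = (1/2, 0/2, -7/2)
  = (0.5, 0, -3.5)

(0.5, 0, -3.5)


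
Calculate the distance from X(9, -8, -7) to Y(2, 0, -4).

d = √[(x₂-x₁)² + (y₂-y₁)² + (z₂-z₁)²]
  = √[(-7)² + 8² + 3²]
  = √[49 + 64 + 9]
  = √122
  ≈ 11.05

11.05


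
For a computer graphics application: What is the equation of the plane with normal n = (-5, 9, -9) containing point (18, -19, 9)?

The plane through P with normal n = (a, b, c) satisfies n·(r - P) = 0,
i.e. ax + by + cz = a·x₀ + b·y₀ + c·z₀.
d = (-5)·18 + 9·(-19) + (-9)·9
  = -90 - 171 - 81
  = -342
Equation: -5x + 9y - 9z = -342

-5x + 9y - 9z = -342


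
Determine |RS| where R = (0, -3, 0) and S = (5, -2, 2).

d = √[(x₂-x₁)² + (y₂-y₁)² + (z₂-z₁)²]
  = √[5² + 1² + 2²]
  = √[25 + 1 + 4]
  = √30
  ≈ 5.477

5.477


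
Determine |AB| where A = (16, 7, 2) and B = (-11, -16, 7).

d = √[(x₂-x₁)² + (y₂-y₁)² + (z₂-z₁)²]
  = √[(-27)² + (-23)² + 5²]
  = √[729 + 529 + 25]
  = √1283
  ≈ 35.82

35.82


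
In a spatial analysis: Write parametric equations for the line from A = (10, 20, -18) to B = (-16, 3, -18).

Direction vector d = B - A = (-16 - 10, 3 - 20, -18 + 18) = (-26, -17, 0)
Parametric form r = A + t·d:
x = 10 - 26t, y = 20 - 17t, z = -18

x = 10 - 26t, y = 20 - 17t, z = -18


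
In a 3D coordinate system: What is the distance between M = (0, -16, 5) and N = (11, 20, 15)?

d = √[(x₂-x₁)² + (y₂-y₁)² + (z₂-z₁)²]
  = √[11² + 36² + 10²]
  = √[121 + 1296 + 100]
  = √1517
  ≈ 38.95

38.95


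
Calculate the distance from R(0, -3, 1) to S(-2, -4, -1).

d = √[(x₂-x₁)² + (y₂-y₁)² + (z₂-z₁)²]
  = √[(-2)² + (-1)² + (-2)²]
  = √[4 + 1 + 4]
  = √9
  ≈ 3

3


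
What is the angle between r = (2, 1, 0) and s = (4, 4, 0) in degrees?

r·s = 2·4 + 1·4 + 0·0 = 8 + 4 + 0 = 12
|r| = √(2² + 1² + 0²) = √5 ≈ 2.236
|s| = √(4² + 4² + 0²) = √32 ≈ 5.657
cos θ = (r·s)/(|r||s|) = 12/(2.236·5.657) ≈ 0.9487
θ = arccos(0.9487) ≈ 18.43°

18.43°


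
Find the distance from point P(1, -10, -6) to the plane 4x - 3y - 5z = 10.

distance = |a·x₀ + b·y₀ + c·z₀ - d| / √(a² + b² + c²)
  = |4·1 + (-3)·(-10) + (-5)·(-6) - 10| / √(4² + (-3)² + (-5)²)
  = |4 + 30 + 30 - 10| / √(16 + 9 + 25)
  = |54| / √50
  = 54 / 7.071
  ≈ 7.637

7.637


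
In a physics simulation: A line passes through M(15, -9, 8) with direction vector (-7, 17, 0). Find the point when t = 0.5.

P(t) = M + t·d
  = (15 + (-7)·0.5, -9 + 17·0.5, 8 + 0·0.5)
  = (15 - 3.5, -9 + 8.5, 8 + 0)
  = (11.5, -0.5, 8)

(11.5, -0.5, 8)


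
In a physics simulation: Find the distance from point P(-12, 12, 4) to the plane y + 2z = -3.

distance = |a·x₀ + b·y₀ + c·z₀ - d| / √(a² + b² + c²)
  = |0·(-12) + 1·12 + 2·4 - (-3)| / √(0² + 1² + 2²)
  = |0 + 12 + 8 + 3| / √(0 + 1 + 4)
  = |23| / √5
  = 23 / 2.236
  ≈ 10.29

10.29


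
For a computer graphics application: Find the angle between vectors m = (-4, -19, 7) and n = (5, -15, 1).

m·n = (-4)·5 + (-19)·(-15) + 7·1 = -20 + 285 + 7 = 272
|m| = √((-4)² + (-19)² + 7²) = √426 ≈ 20.64
|n| = √(5² + (-15)² + 1²) = √251 ≈ 15.84
cos θ = (m·n)/(|m||n|) = 272/(20.64·15.84) ≈ 0.8318
θ = arccos(0.8318) ≈ 33.71°

33.71°


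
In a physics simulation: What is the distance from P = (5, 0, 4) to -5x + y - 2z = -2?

distance = |a·x₀ + b·y₀ + c·z₀ - d| / √(a² + b² + c²)
  = |(-5)·5 + 1·0 + (-2)·4 - (-2)| / √((-5)² + 1² + (-2)²)
  = |-25 + 0 - 8 + 2| / √(25 + 1 + 4)
  = |-31| / √30
  = 31 / 5.477
  ≈ 5.66

5.66


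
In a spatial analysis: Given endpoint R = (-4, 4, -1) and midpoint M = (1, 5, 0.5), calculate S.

S = 2M - R
  = (2·1 - (-4), 2·5 - 4, 2·0.5 - (-1))
  = (2 + 4, 10 - 4, 1 + 1)
  = (6, 6, 2)

(6, 6, 2)


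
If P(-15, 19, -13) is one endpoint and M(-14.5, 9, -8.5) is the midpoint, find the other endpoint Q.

Q = 2M - P
  = (2·(-14.5) - (-15), 2·9 - 19, 2·(-8.5) - (-13))
  = (-29 + 15, 18 - 19, -17 + 13)
  = (-14, -1, -4)

(-14, -1, -4)


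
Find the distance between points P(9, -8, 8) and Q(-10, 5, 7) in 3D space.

d = √[(x₂-x₁)² + (y₂-y₁)² + (z₂-z₁)²]
  = √[(-19)² + 13² + (-1)²]
  = √[361 + 169 + 1]
  = √531
  ≈ 23.04

23.04


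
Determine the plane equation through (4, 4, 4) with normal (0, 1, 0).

The plane through P with normal n = (a, b, c) satisfies n·(r - P) = 0,
i.e. ax + by + cz = a·x₀ + b·y₀ + c·z₀.
d = 0·4 + 1·4 + 0·4
  = 0 + 4 + 0
  = 4
Equation: y = 4

y = 4


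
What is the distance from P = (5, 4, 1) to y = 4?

distance = |a·x₀ + b·y₀ + c·z₀ - d| / √(a² + b² + c²)
  = |0·5 + 1·4 + 0·1 - 4| / √(0² + 1² + 0²)
  = |0 + 4 + 0 - 4| / √(0 + 1 + 0)
  = |0| / √1
  = 0 / 1
  ≈ 0

0


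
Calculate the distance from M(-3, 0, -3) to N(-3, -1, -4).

d = √[(x₂-x₁)² + (y₂-y₁)² + (z₂-z₁)²]
  = √[0² + (-1)² + (-1)²]
  = √[0 + 1 + 1]
  = √2
  ≈ 1.414

1.414


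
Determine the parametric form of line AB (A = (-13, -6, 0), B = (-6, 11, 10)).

Direction vector d = B - A = (-6 + 13, 11 + 6, 10 + 0) = (7, 17, 10)
Parametric form r = A + t·d:
x = -13 + 7t, y = -6 + 17t, z = 0 + 10t

x = -13 + 7t, y = -6 + 17t, z = 0 + 10t


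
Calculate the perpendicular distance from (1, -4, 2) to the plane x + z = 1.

distance = |a·x₀ + b·y₀ + c·z₀ - d| / √(a² + b² + c²)
  = |1·1 + 0·(-4) + 1·2 - 1| / √(1² + 0² + 1²)
  = |1 + 0 + 2 - 1| / √(1 + 0 + 1)
  = |2| / √2
  = 2 / 1.414
  ≈ 1.414

1.414


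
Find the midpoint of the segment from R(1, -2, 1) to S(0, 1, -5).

M = ((x₁+x₂)/2, (y₁+y₂)/2, (z₁+z₂)/2)
  = ((1 + 0)/2, (-2 + 1)/2, (1 - 5)/2)
  = (1/2, -1/2, -4/2)
  = (0.5, -0.5, -2)

(0.5, -0.5, -2)


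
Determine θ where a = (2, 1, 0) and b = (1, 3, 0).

a·b = 2·1 + 1·3 + 0·0 = 2 + 3 + 0 = 5
|a| = √(2² + 1² + 0²) = √5 ≈ 2.236
|b| = √(1² + 3² + 0²) = √10 ≈ 3.162
cos θ = (a·b)/(|a||b|) = 5/(2.236·3.162) ≈ 0.7071
θ = arccos(0.7071) ≈ 45°

45°


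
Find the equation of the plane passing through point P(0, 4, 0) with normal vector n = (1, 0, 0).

The plane through P with normal n = (a, b, c) satisfies n·(r - P) = 0,
i.e. ax + by + cz = a·x₀ + b·y₀ + c·z₀.
d = 1·0 + 0·4 + 0·0
  = 0 + 0 + 0
  = 0
Equation: x = 0

x = 0


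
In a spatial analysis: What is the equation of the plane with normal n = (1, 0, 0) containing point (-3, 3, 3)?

The plane through P with normal n = (a, b, c) satisfies n·(r - P) = 0,
i.e. ax + by + cz = a·x₀ + b·y₀ + c·z₀.
d = 1·(-3) + 0·3 + 0·3
  = -3 + 0 + 0
  = -3
Equation: x = -3

x = -3


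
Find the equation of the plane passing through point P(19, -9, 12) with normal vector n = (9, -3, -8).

The plane through P with normal n = (a, b, c) satisfies n·(r - P) = 0,
i.e. ax + by + cz = a·x₀ + b·y₀ + c·z₀.
d = 9·19 + (-3)·(-9) + (-8)·12
  = 171 + 27 - 96
  = 102
Equation: 9x - 3y - 8z = 102

9x - 3y - 8z = 102


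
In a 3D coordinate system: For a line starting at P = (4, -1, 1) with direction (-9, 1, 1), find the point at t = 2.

P(t) = P + t·d
  = (4 + (-9)·2, -1 + 1·2, 1 + 1·2)
  = (4 - 18, -1 + 2, 1 + 2)
  = (-14, 1, 3)

(-14, 1, 3)


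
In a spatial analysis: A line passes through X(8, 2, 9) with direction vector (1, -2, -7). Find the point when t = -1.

P(t) = X + t·d
  = (8 + 1·(-1), 2 + (-2)·(-1), 9 + (-7)·(-1))
  = (8 - 1, 2 + 2, 9 + 7)
  = (7, 4, 16)

(7, 4, 16)


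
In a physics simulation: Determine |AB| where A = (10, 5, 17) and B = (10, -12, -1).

d = √[(x₂-x₁)² + (y₂-y₁)² + (z₂-z₁)²]
  = √[0² + (-17)² + (-18)²]
  = √[0 + 289 + 324]
  = √613
  ≈ 24.76

24.76


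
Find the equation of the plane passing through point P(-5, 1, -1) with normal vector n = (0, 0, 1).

The plane through P with normal n = (a, b, c) satisfies n·(r - P) = 0,
i.e. ax + by + cz = a·x₀ + b·y₀ + c·z₀.
d = 0·(-5) + 0·1 + 1·(-1)
  = 0 + 0 - 1
  = -1
Equation: z = -1

z = -1


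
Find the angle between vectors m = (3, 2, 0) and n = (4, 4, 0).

m·n = 3·4 + 2·4 + 0·0 = 12 + 8 + 0 = 20
|m| = √(3² + 2² + 0²) = √13 ≈ 3.606
|n| = √(4² + 4² + 0²) = √32 ≈ 5.657
cos θ = (m·n)/(|m||n|) = 20/(3.606·5.657) ≈ 0.9806
θ = arccos(0.9806) ≈ 11.31°

11.31°


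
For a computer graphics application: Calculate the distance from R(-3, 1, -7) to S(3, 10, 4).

d = √[(x₂-x₁)² + (y₂-y₁)² + (z₂-z₁)²]
  = √[6² + 9² + 11²]
  = √[36 + 81 + 121]
  = √238
  ≈ 15.43

15.43


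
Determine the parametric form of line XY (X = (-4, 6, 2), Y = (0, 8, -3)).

Direction vector d = Y - X = (0 + 4, 8 - 6, -3 - 2) = (4, 2, -5)
Parametric form r = X + t·d:
x = -4 + 4t, y = 6 + 2t, z = 2 - 5t

x = -4 + 4t, y = 6 + 2t, z = 2 - 5t


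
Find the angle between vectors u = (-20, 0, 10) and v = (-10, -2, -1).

u·v = (-20)·(-10) + 0·(-2) + 10·(-1) = 200 + 0 - 10 = 190
|u| = √((-20)² + 0² + 10²) = √500 ≈ 22.36
|v| = √((-10)² + (-2)² + (-1)²) = √105 ≈ 10.25
cos θ = (u·v)/(|u||v|) = 190/(22.36·10.25) ≈ 0.8292
θ = arccos(0.8292) ≈ 33.98°

33.98°


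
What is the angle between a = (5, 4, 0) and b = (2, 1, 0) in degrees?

a·b = 5·2 + 4·1 + 0·0 = 10 + 4 + 0 = 14
|a| = √(5² + 4² + 0²) = √41 ≈ 6.403
|b| = √(2² + 1² + 0²) = √5 ≈ 2.236
cos θ = (a·b)/(|a||b|) = 14/(6.403·2.236) ≈ 0.9778
θ = arccos(0.9778) ≈ 12.09°

12.09°


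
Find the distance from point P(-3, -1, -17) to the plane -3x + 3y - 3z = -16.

distance = |a·x₀ + b·y₀ + c·z₀ - d| / √(a² + b² + c²)
  = |(-3)·(-3) + 3·(-1) + (-3)·(-17) - (-16)| / √((-3)² + 3² + (-3)²)
  = |9 - 3 + 51 + 16| / √(9 + 9 + 9)
  = |73| / √27
  = 73 / 5.196
  ≈ 14.05

14.05


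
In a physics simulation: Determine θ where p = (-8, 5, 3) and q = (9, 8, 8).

p·q = (-8)·9 + 5·8 + 3·8 = -72 + 40 + 24 = -8
|p| = √((-8)² + 5² + 3²) = √98 ≈ 9.899
|q| = √(9² + 8² + 8²) = √209 ≈ 14.46
cos θ = (p·q)/(|p||q|) = -8/(9.899·14.46) ≈ -0.0559
θ = arccos(-0.0559) ≈ 93.2°

93.2°


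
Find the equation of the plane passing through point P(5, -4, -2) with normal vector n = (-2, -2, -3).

The plane through P with normal n = (a, b, c) satisfies n·(r - P) = 0,
i.e. ax + by + cz = a·x₀ + b·y₀ + c·z₀.
d = (-2)·5 + (-2)·(-4) + (-3)·(-2)
  = -10 + 8 + 6
  = 4
Equation: -2x - 2y - 3z = 4

-2x - 2y - 3z = 4


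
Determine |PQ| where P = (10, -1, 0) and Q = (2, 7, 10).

d = √[(x₂-x₁)² + (y₂-y₁)² + (z₂-z₁)²]
  = √[(-8)² + 8² + 10²]
  = √[64 + 64 + 100]
  = √228
  ≈ 15.1

15.1


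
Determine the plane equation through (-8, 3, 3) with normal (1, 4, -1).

The plane through P with normal n = (a, b, c) satisfies n·(r - P) = 0,
i.e. ax + by + cz = a·x₀ + b·y₀ + c·z₀.
d = 1·(-8) + 4·3 + (-1)·3
  = -8 + 12 - 3
  = 1
Equation: x + 4y - z = 1

x + 4y - z = 1


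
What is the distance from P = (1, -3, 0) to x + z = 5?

distance = |a·x₀ + b·y₀ + c·z₀ - d| / √(a² + b² + c²)
  = |1·1 + 0·(-3) + 1·0 - 5| / √(1² + 0² + 1²)
  = |1 + 0 + 0 - 5| / √(1 + 0 + 1)
  = |-4| / √2
  = 4 / 1.414
  ≈ 2.828

2.828


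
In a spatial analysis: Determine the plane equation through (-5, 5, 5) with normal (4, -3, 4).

The plane through P with normal n = (a, b, c) satisfies n·(r - P) = 0,
i.e. ax + by + cz = a·x₀ + b·y₀ + c·z₀.
d = 4·(-5) + (-3)·5 + 4·5
  = -20 - 15 + 20
  = -15
Equation: 4x - 3y + 4z = -15

4x - 3y + 4z = -15


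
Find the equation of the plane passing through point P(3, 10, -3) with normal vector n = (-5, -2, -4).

The plane through P with normal n = (a, b, c) satisfies n·(r - P) = 0,
i.e. ax + by + cz = a·x₀ + b·y₀ + c·z₀.
d = (-5)·3 + (-2)·10 + (-4)·(-3)
  = -15 - 20 + 12
  = -23
Equation: -5x - 2y - 4z = -23

-5x - 2y - 4z = -23


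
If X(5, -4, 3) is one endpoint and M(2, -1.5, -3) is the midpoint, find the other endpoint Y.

Y = 2M - X
  = (2·2 - 5, 2·(-1.5) - (-4), 2·(-3) - 3)
  = (4 - 5, -3 + 4, -6 - 3)
  = (-1, 1, -9)

(-1, 1, -9)


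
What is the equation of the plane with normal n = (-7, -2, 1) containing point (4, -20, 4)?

The plane through P with normal n = (a, b, c) satisfies n·(r - P) = 0,
i.e. ax + by + cz = a·x₀ + b·y₀ + c·z₀.
d = (-7)·4 + (-2)·(-20) + 1·4
  = -28 + 40 + 4
  = 16
Equation: -7x - 2y + z = 16

-7x - 2y + z = 16


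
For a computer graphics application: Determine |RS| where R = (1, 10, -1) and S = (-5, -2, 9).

d = √[(x₂-x₁)² + (y₂-y₁)² + (z₂-z₁)²]
  = √[(-6)² + (-12)² + 10²]
  = √[36 + 144 + 100]
  = √280
  ≈ 16.73

16.73


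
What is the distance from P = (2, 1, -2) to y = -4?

distance = |a·x₀ + b·y₀ + c·z₀ - d| / √(a² + b² + c²)
  = |0·2 + 1·1 + 0·(-2) - (-4)| / √(0² + 1² + 0²)
  = |0 + 1 + 0 + 4| / √(0 + 1 + 0)
  = |5| / √1
  = 5 / 1
  ≈ 5

5


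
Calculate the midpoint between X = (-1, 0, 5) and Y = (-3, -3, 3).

M = ((x₁+x₂)/2, (y₁+y₂)/2, (z₁+z₂)/2)
  = ((-1 - 3)/2, (0 - 3)/2, (5 + 3)/2)
  = (-4/2, -3/2, 8/2)
  = (-2, -1.5, 4)

(-2, -1.5, 4)


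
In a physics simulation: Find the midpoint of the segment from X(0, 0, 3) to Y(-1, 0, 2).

M = ((x₁+x₂)/2, (y₁+y₂)/2, (z₁+z₂)/2)
  = ((0 - 1)/2, (0 + 0)/2, (3 + 2)/2)
  = (-1/2, 0/2, 5/2)
  = (-0.5, 0, 2.5)

(-0.5, 0, 2.5)


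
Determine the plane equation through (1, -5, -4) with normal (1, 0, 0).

The plane through P with normal n = (a, b, c) satisfies n·(r - P) = 0,
i.e. ax + by + cz = a·x₀ + b·y₀ + c·z₀.
d = 1·1 + 0·(-5) + 0·(-4)
  = 1 + 0 + 0
  = 1
Equation: x = 1

x = 1


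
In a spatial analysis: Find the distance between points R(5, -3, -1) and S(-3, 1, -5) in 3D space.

d = √[(x₂-x₁)² + (y₂-y₁)² + (z₂-z₁)²]
  = √[(-8)² + 4² + (-4)²]
  = √[64 + 16 + 16]
  = √96
  ≈ 9.798

9.798


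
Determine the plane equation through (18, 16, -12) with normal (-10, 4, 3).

The plane through P with normal n = (a, b, c) satisfies n·(r - P) = 0,
i.e. ax + by + cz = a·x₀ + b·y₀ + c·z₀.
d = (-10)·18 + 4·16 + 3·(-12)
  = -180 + 64 - 36
  = -152
Equation: -10x + 4y + 3z = -152

-10x + 4y + 3z = -152


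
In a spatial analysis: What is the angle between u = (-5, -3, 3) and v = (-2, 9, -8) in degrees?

u·v = (-5)·(-2) + (-3)·9 + 3·(-8) = 10 - 27 - 24 = -41
|u| = √((-5)² + (-3)² + 3²) = √43 ≈ 6.557
|v| = √((-2)² + 9² + (-8)²) = √149 ≈ 12.21
cos θ = (u·v)/(|u||v|) = -41/(6.557·12.21) ≈ -0.5122
θ = arccos(-0.5122) ≈ 120.8°

120.8°


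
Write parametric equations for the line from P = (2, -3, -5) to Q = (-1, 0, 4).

Direction vector d = Q - P = (-1 - 2, 0 + 3, 4 + 5) = (-3, 3, 9)
Parametric form r = P + t·d:
x = 2 - 3t, y = -3 + 3t, z = -5 + 9t

x = 2 - 3t, y = -3 + 3t, z = -5 + 9t


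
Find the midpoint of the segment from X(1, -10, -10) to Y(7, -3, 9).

M = ((x₁+x₂)/2, (y₁+y₂)/2, (z₁+z₂)/2)
  = ((1 + 7)/2, (-10 - 3)/2, (-10 + 9)/2)
  = (8/2, -13/2, -1/2)
  = (4, -6.5, -0.5)

(4, -6.5, -0.5)


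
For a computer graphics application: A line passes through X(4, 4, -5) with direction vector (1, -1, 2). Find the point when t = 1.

P(t) = X + t·d
  = (4 + 1·1, 4 + (-1)·1, -5 + 2·1)
  = (4 + 1, 4 - 1, -5 + 2)
  = (5, 3, -3)

(5, 3, -3)


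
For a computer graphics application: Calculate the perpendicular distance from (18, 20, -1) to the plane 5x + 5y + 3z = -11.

distance = |a·x₀ + b·y₀ + c·z₀ - d| / √(a² + b² + c²)
  = |5·18 + 5·20 + 3·(-1) - (-11)| / √(5² + 5² + 3²)
  = |90 + 100 - 3 + 11| / √(25 + 25 + 9)
  = |198| / √59
  = 198 / 7.681
  ≈ 25.78

25.78


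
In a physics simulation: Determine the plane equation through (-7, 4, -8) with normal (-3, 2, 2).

The plane through P with normal n = (a, b, c) satisfies n·(r - P) = 0,
i.e. ax + by + cz = a·x₀ + b·y₀ + c·z₀.
d = (-3)·(-7) + 2·4 + 2·(-8)
  = 21 + 8 - 16
  = 13
Equation: -3x + 2y + 2z = 13

-3x + 2y + 2z = 13


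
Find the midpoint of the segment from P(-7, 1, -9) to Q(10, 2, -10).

M = ((x₁+x₂)/2, (y₁+y₂)/2, (z₁+z₂)/2)
  = ((-7 + 10)/2, (1 + 2)/2, (-9 - 10)/2)
  = (3/2, 3/2, -19/2)
  = (1.5, 1.5, -9.5)

(1.5, 1.5, -9.5)


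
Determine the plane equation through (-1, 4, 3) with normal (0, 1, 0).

The plane through P with normal n = (a, b, c) satisfies n·(r - P) = 0,
i.e. ax + by + cz = a·x₀ + b·y₀ + c·z₀.
d = 0·(-1) + 1·4 + 0·3
  = 0 + 4 + 0
  = 4
Equation: y = 4

y = 4


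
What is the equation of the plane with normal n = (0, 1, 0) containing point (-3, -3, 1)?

The plane through P with normal n = (a, b, c) satisfies n·(r - P) = 0,
i.e. ax + by + cz = a·x₀ + b·y₀ + c·z₀.
d = 0·(-3) + 1·(-3) + 0·1
  = 0 - 3 + 0
  = -3
Equation: y = -3

y = -3


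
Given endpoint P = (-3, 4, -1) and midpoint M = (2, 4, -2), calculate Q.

Q = 2M - P
  = (2·2 - (-3), 2·4 - 4, 2·(-2) - (-1))
  = (4 + 3, 8 - 4, -4 + 1)
  = (7, 4, -3)

(7, 4, -3)


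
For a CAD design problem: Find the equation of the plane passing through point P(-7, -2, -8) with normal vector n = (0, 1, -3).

The plane through P with normal n = (a, b, c) satisfies n·(r - P) = 0,
i.e. ax + by + cz = a·x₀ + b·y₀ + c·z₀.
d = 0·(-7) + 1·(-2) + (-3)·(-8)
  = 0 - 2 + 24
  = 22
Equation: y - 3z = 22

y - 3z = 22


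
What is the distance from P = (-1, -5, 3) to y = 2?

distance = |a·x₀ + b·y₀ + c·z₀ - d| / √(a² + b² + c²)
  = |0·(-1) + 1·(-5) + 0·3 - 2| / √(0² + 1² + 0²)
  = |0 - 5 + 0 - 2| / √(0 + 1 + 0)
  = |-7| / √1
  = 7 / 1
  ≈ 7

7


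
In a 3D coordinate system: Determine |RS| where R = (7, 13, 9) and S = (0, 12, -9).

d = √[(x₂-x₁)² + (y₂-y₁)² + (z₂-z₁)²]
  = √[(-7)² + (-1)² + (-18)²]
  = √[49 + 1 + 324]
  = √374
  ≈ 19.34

19.34


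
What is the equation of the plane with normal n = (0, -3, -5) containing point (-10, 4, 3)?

The plane through P with normal n = (a, b, c) satisfies n·(r - P) = 0,
i.e. ax + by + cz = a·x₀ + b·y₀ + c·z₀.
d = 0·(-10) + (-3)·4 + (-5)·3
  = 0 - 12 - 15
  = -27
Equation: -3y - 5z = -27

-3y - 5z = -27


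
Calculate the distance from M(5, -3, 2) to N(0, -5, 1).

d = √[(x₂-x₁)² + (y₂-y₁)² + (z₂-z₁)²]
  = √[(-5)² + (-2)² + (-1)²]
  = √[25 + 4 + 1]
  = √30
  ≈ 5.477

5.477


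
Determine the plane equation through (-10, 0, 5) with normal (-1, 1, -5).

The plane through P with normal n = (a, b, c) satisfies n·(r - P) = 0,
i.e. ax + by + cz = a·x₀ + b·y₀ + c·z₀.
d = (-1)·(-10) + 1·0 + (-5)·5
  = 10 + 0 - 25
  = -15
Equation: -x + y - 5z = -15

-x + y - 5z = -15


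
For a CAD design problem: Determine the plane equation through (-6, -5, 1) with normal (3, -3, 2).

The plane through P with normal n = (a, b, c) satisfies n·(r - P) = 0,
i.e. ax + by + cz = a·x₀ + b·y₀ + c·z₀.
d = 3·(-6) + (-3)·(-5) + 2·1
  = -18 + 15 + 2
  = -1
Equation: 3x - 3y + 2z = -1

3x - 3y + 2z = -1


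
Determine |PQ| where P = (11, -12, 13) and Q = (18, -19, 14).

d = √[(x₂-x₁)² + (y₂-y₁)² + (z₂-z₁)²]
  = √[7² + (-7)² + 1²]
  = √[49 + 49 + 1]
  = √99
  ≈ 9.95

9.95


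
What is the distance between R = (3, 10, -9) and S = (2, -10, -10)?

d = √[(x₂-x₁)² + (y₂-y₁)² + (z₂-z₁)²]
  = √[(-1)² + (-20)² + (-1)²]
  = √[1 + 400 + 1]
  = √402
  ≈ 20.05

20.05


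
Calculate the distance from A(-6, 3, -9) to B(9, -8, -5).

d = √[(x₂-x₁)² + (y₂-y₁)² + (z₂-z₁)²]
  = √[15² + (-11)² + 4²]
  = √[225 + 121 + 16]
  = √362
  ≈ 19.03

19.03


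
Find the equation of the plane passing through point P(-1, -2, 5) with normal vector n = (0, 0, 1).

The plane through P with normal n = (a, b, c) satisfies n·(r - P) = 0,
i.e. ax + by + cz = a·x₀ + b·y₀ + c·z₀.
d = 0·(-1) + 0·(-2) + 1·5
  = 0 + 0 + 5
  = 5
Equation: z = 5

z = 5


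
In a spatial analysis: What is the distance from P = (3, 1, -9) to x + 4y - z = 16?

distance = |a·x₀ + b·y₀ + c·z₀ - d| / √(a² + b² + c²)
  = |1·3 + 4·1 + (-1)·(-9) - 16| / √(1² + 4² + (-1)²)
  = |3 + 4 + 9 - 16| / √(1 + 16 + 1)
  = |0| / √18
  = 0 / 4.243
  ≈ 0

0


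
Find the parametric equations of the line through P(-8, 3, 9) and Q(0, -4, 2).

Direction vector d = Q - P = (0 + 8, -4 - 3, 2 - 9) = (8, -7, -7)
Parametric form r = P + t·d:
x = -8 + 8t, y = 3 - 7t, z = 9 - 7t

x = -8 + 8t, y = 3 - 7t, z = 9 - 7t


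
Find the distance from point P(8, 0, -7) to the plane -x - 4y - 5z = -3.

distance = |a·x₀ + b·y₀ + c·z₀ - d| / √(a² + b² + c²)
  = |(-1)·8 + (-4)·0 + (-5)·(-7) - (-3)| / √((-1)² + (-4)² + (-5)²)
  = |-8 + 0 + 35 + 3| / √(1 + 16 + 25)
  = |30| / √42
  = 30 / 6.481
  ≈ 4.629

4.629


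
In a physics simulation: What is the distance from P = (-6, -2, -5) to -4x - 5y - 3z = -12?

distance = |a·x₀ + b·y₀ + c·z₀ - d| / √(a² + b² + c²)
  = |(-4)·(-6) + (-5)·(-2) + (-3)·(-5) - (-12)| / √((-4)² + (-5)² + (-3)²)
  = |24 + 10 + 15 + 12| / √(16 + 25 + 9)
  = |61| / √50
  = 61 / 7.071
  ≈ 8.627

8.627


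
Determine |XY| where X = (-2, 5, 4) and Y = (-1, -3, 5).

d = √[(x₂-x₁)² + (y₂-y₁)² + (z₂-z₁)²]
  = √[1² + (-8)² + 1²]
  = √[1 + 64 + 1]
  = √66
  ≈ 8.124

8.124


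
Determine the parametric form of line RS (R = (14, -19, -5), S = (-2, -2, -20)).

Direction vector d = S - R = (-2 - 14, -2 + 19, -20 + 5) = (-16, 17, -15)
Parametric form r = R + t·d:
x = 14 - 16t, y = -19 + 17t, z = -5 - 15t

x = 14 - 16t, y = -19 + 17t, z = -5 - 15t


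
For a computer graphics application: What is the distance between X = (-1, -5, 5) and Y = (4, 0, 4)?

d = √[(x₂-x₁)² + (y₂-y₁)² + (z₂-z₁)²]
  = √[5² + 5² + (-1)²]
  = √[25 + 25 + 1]
  = √51
  ≈ 7.141

7.141


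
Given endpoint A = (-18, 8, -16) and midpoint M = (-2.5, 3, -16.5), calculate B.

B = 2M - A
  = (2·(-2.5) - (-18), 2·3 - 8, 2·(-16.5) - (-16))
  = (-5 + 18, 6 - 8, -33 + 16)
  = (13, -2, -17)

(13, -2, -17)


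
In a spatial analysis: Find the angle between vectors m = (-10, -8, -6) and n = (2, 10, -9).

m·n = (-10)·2 + (-8)·10 + (-6)·(-9) = -20 - 80 + 54 = -46
|m| = √((-10)² + (-8)² + (-6)²) = √200 ≈ 14.14
|n| = √(2² + 10² + (-9)²) = √185 ≈ 13.6
cos θ = (m·n)/(|m||n|) = -46/(14.14·13.6) ≈ -0.2391
θ = arccos(-0.2391) ≈ 103.8°

103.8°


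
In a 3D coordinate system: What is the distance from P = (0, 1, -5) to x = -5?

distance = |a·x₀ + b·y₀ + c·z₀ - d| / √(a² + b² + c²)
  = |1·0 + 0·1 + 0·(-5) - (-5)| / √(1² + 0² + 0²)
  = |0 + 0 + 0 + 5| / √(1 + 0 + 0)
  = |5| / √1
  = 5 / 1
  ≈ 5

5


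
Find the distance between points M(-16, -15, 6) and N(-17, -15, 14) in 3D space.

d = √[(x₂-x₁)² + (y₂-y₁)² + (z₂-z₁)²]
  = √[(-1)² + 0² + 8²]
  = √[1 + 0 + 64]
  = √65
  ≈ 8.062

8.062


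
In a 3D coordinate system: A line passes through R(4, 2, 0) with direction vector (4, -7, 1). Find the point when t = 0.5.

P(t) = R + t·d
  = (4 + 4·0.5, 2 + (-7)·0.5, 0 + 1·0.5)
  = (4 + 2, 2 - 3.5, 0 + 0.5)
  = (6, -1.5, 0.5)

(6, -1.5, 0.5)
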